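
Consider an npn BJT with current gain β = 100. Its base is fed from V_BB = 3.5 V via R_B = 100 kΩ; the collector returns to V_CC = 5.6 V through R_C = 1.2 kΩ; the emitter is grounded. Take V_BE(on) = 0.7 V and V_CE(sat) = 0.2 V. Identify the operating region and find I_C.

Assume active. Base-emitter loop: I_B = (V_BB − V_BE)/R_B = (3.5 − 0.7)/100 = 0.028 mA.
I_C = β·I_B = 100×0.028 = 2.8 mA.
V_CE = V_CC − I_C·R_C = 5.6 − 2.8×1.2 = 2.24 V > V_CE(sat), so the active-region assumption holds.

active; I_C ≈ 2.8 mA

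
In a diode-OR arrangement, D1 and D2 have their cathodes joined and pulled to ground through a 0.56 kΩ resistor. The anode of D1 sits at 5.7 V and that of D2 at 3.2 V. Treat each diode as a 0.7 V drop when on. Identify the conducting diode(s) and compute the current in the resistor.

Only D1 conducts; I_R ≈ 8.9 mA

Assume both conduct. Then node N would need to be at both 5.7−0.7 = 5 V and 3.2−0.7 = 2.5 V, which is impossible.
Assume only D1 conducts: V_N = 5.7 − 0.7 = 5 V, so I_R = 5/0.56 = 8.93 mA.
Check D2: its anode-to-cathode voltage is 3.2 − 5 = -1.8 V < 0.7 V, so it is off. The assumption is consistent.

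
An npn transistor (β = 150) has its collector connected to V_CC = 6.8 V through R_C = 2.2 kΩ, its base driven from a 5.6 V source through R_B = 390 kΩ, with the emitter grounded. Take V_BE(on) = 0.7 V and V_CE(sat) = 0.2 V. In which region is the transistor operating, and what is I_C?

active; I_C ≈ 1.9 mA

Assume active. Base-emitter loop: I_B = (V_BB − V_BE)/R_B = (5.6 − 0.7)/390 = 0.0126 mA.
I_C = β·I_B = 150×0.0126 = 1.88 mA.
V_CE = V_CC − I_C·R_C = 6.8 − 1.88×2.2 = 2.65 V > V_CE(sat), so the active-region assumption holds.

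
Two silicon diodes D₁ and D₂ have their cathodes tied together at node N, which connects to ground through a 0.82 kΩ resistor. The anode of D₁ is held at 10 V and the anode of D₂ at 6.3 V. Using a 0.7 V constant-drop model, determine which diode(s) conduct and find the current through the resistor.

Assume both conduct. Then node N would need to be at both 10−0.7 = 9.3 V and 6.3−0.7 = 5.6 V, which is impossible.
Assume only D₁ conducts: V_N = 10 − 0.7 = 9.3 V, so I_R = 9.3/0.82 = 11.3 mA.
Check D₂: its anode-to-cathode voltage is 6.3 − 9.3 = -3 V < 0.7 V, so it is off. The assumption is consistent.

Only D₁ conducts; I_R ≈ 11 mA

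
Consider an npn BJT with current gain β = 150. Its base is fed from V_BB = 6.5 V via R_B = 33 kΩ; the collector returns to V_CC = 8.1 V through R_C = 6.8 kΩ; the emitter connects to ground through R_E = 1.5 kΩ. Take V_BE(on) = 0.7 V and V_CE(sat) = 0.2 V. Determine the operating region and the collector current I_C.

Assume active: I_B = (6.5 − 0.7)/(33 + 151×1.5) = 0.0224 mA, I_C = β·I_B = 3.35 mA.
Then V_CE = 8.1 − 3.35×6.8 − 3.37×1.5 = -19.8 V < 0.2 V — the active assumption fails.
Re-solve with V_CE = 0.2 V. KCL at the emitter: V_E/R_E = (V_BB−0.7−V_E)/R_B + (V_CC−0.2−V_E)/R_C, giving V_E = 1.58 V.
I_C = (V_CC − 0.2 − V_E)/R_C = (7.9 − 1.58)/6.8 = 0.929 mA.
Check: I_B = (5.8 − 1.58)/33 = 0.128 mA, and β·I_B = 19.2 mA > I_C, confirming saturation.

saturation; I_C ≈ 0.93 mA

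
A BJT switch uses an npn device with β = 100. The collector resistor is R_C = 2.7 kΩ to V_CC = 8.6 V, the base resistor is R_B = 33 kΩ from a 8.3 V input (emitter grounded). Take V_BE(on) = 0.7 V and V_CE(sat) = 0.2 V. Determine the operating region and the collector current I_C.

Assume active: I_B = (8.3 − 0.7)/33 = 0.23 mA, giving I_C = β·I_B = 23 mA.
But then V_CE = 8.6 − 23×2.7 = -53.6 V < V_CE(sat) = 0.2 V — impossible in the active region.
So the transistor is saturated. With V_CE = 0.2 V, I_C = (V_CC − 0.2)/R_C = 8.4/2.7 = 3.11 mA.
Check: β·I_B = 23 mA > I_C = 3.11 mA, confirming saturation.

saturation; I_C ≈ 3.1 mA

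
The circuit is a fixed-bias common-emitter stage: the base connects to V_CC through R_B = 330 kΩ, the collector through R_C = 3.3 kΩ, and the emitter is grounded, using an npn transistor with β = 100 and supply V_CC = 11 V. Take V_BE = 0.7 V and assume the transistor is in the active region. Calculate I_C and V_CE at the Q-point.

Base loop: V_CC = I_B·R_B + V_BE, so I_B = (11 − 0.7)/330 kΩ = 0.0312 mA.
In the active region I_C = β·I_B = 100 × 0.0312 = 3.12 mA.
Collector loop: V_CE = V_CC − I_C·R_C = 11 − 3.12×3.3 = 0.7 V.
Since V_CE = 0.7 V > V_CE(sat) ≈ 0.2 V, the transistor is in the active region as assumed.

I_C ≈ 3.1 mA, V_CE ≈ 0.7 V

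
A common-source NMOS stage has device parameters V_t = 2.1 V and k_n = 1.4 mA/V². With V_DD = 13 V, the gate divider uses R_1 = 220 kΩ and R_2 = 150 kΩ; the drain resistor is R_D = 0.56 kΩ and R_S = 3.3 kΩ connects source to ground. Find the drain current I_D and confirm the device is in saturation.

V_G = V_DD·R_2/(R_1+R_2) = 13×150/370 = 5.27 V.
Assume saturation: I_D = (k_n/2)(V_GS − V_t)² with V_GS = V_G − I_D·R_S = 5.27 − 3.3·I_D.
Substituting gives 7.62·I_D² − 15.6·I_D + 7.04 = 0, with roots I_D = 0.665 or 1.39 mA.
The root I_D = 1.39 mA gives V_GS = 0.692 V ≤ V_t, so take I_D = 0.665 mA.
Then V_GS = 3.07 V and V_DS = V_DD − I_D(R_D+R_S) = 13 − 0.665×3.86 = 10.4 V.
Saturation requires V_DS ≥ V_GS − V_t = 0.975 V; 10.4 ≥ 0.975 ✓.

I_D ≈ 0.67 mA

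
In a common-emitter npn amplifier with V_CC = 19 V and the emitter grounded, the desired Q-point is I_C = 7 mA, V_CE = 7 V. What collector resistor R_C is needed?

R_C ≈ 1.7 kΩ

Collector loop: V_CC = I_C·R_C + V_CE.
R_C = (V_CC − V_CE)/I_C = (19 − 7)/7 = 1.71 kΩ.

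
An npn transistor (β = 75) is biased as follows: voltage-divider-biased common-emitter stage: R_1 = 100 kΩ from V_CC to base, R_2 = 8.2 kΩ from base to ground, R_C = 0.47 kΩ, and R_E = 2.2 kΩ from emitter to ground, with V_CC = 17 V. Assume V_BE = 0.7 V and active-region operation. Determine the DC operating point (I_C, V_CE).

I_C ≈ 0.25 mA, V_CE ≈ 16 V

Thevenize the base divider: V_Th = V_CC·R_2/(R_1+R_2) = 17×8.2/108 = 1.29 V, R_Th = R_1‖R_2 = 7.58 kΩ.
Base-emitter loop: V_Th = I_B·R_Th + V_BE + (β+1)I_B·R_E, so I_B = (1.29 − 0.7) / (7.58 + 76×2.2) = 0.00337 mA.
I_C = β·I_B = 75×0.00337 = 0.252 mA, and I_E = (β+1)I_B = 0.256 mA.
V_CE = V_CC − I_C·R_C − I_E·R_E = 17 − 0.252×0.47 − 0.256×2.2 = 16.3 V.
V_CE = 16.3 V > 0.2 V confirms active-region operation.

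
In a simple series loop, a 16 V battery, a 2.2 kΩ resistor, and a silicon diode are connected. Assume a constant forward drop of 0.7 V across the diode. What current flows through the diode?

I ≈ 7 mA

KVL around the loop: 16 = V_D + I·R = 0.7 + I × 2.2 kΩ.
So I = (16 − 0.7) / 2.2 kΩ = 15.3 / 2.2 = 6.95 mA.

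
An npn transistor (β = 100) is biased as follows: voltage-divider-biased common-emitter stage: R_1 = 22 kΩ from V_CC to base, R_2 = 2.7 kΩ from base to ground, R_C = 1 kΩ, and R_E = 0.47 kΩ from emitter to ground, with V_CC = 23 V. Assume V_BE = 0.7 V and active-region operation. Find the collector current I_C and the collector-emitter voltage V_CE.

Thevenize the base divider: V_Th = V_CC·R_2/(R_1+R_2) = 23×2.7/24.7 = 2.51 V, R_Th = R_1‖R_2 = 2.4 kΩ.
Base-emitter loop: V_Th = I_B·R_Th + V_BE + (β+1)I_B·R_E, so I_B = (2.51 − 0.7) / (2.4 + 101×0.47) = 0.0364 mA.
I_C = β·I_B = 100×0.0364 = 3.64 mA, and I_E = (β+1)I_B = 3.67 mA.
V_CE = V_CC − I_C·R_C − I_E·R_E = 23 − 3.64×1 − 3.67×0.47 = 17.6 V.
V_CE = 17.6 V > 0.2 V confirms active-region operation.

I_C ≈ 3.6 mA, V_CE ≈ 18 V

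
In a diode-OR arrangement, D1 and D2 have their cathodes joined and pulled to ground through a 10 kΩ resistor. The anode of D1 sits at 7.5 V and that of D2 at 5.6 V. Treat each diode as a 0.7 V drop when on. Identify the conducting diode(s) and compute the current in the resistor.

Assume both conduct. Then node N would need to be at both 7.5−0.7 = 6.8 V and 5.6−0.7 = 4.9 V, which is impossible.
Assume only D1 conducts: V_N = 7.5 − 0.7 = 6.8 V, so I_R = 6.8/10 = 0.68 mA.
Check D2: its anode-to-cathode voltage is 5.6 − 6.8 = -1.2 V < 0.7 V, so it is off. The assumption is consistent.

Only D1 conducts; I_R ≈ 0.68 mA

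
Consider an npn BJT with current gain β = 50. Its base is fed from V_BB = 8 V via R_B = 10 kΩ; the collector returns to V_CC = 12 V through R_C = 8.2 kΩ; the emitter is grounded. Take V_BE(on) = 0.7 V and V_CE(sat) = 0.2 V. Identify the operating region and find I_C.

saturation; I_C ≈ 1.4 mA

Assume active: I_B = (8 − 0.7)/10 = 0.73 mA, giving I_C = β·I_B = 36.5 mA.
But then V_CE = 12 − 36.5×8.2 = -287 V < V_CE(sat) = 0.2 V — impossible in the active region.
So the transistor is saturated. With V_CE = 0.2 V, I_C = (V_CC − 0.2)/R_C = 11.8/8.2 = 1.44 mA.
Check: β·I_B = 36.5 mA > I_C = 1.44 mA, confirming saturation.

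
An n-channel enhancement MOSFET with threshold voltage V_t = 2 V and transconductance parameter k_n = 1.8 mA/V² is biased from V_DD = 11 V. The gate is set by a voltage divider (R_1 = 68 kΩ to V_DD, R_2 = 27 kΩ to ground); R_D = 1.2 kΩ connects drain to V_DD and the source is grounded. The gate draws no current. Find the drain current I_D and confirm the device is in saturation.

I_D ≈ 1.1 mA

V_G = V_DD·R_2/(R_1+R_2) = 11×27/95 = 3.13 V. With the source grounded, V_GS = V_G = 3.13 V.
Assume saturation: I_D = (k_n/2)(V_GS − V_t)² = (1.8/2)×(3.13 − 2)² = 0.9×1.13² = 1.14 mA.
V_DS = V_DD − I_D·R_D = 11 − 1.14×1.2 = 9.63 V.
Saturation requires V_DS ≥ V_GS − V_t = 1.13 V; 9.63 ≥ 1.13 ✓.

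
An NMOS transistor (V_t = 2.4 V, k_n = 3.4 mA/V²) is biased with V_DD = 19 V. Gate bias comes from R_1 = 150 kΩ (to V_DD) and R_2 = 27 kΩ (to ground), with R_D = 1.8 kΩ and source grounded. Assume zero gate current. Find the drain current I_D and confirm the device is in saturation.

I_D ≈ 0.42 mA

V_G = V_DD·R_2/(R_1+R_2) = 19×27/177 = 2.9 V. With the source grounded, V_GS = V_G = 2.9 V.
Assume saturation: I_D = (k_n/2)(V_GS − V_t)² = (3.4/2)×(2.9 − 2.4)² = 1.7×0.498² = 0.422 mA.
V_DS = V_DD − I_D·R_D = 19 − 0.422×1.8 = 18.2 V.
Saturation requires V_DS ≥ V_GS − V_t = 0.498 V; 18.2 ≥ 0.498 ✓.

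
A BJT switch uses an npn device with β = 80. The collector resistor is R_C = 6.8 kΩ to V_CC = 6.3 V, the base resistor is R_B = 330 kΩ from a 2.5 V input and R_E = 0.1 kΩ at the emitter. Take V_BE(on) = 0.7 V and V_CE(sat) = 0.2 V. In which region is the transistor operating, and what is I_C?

active; I_C ≈ 0.43 mA

Assume active. Base-emitter loop: I_B = (V_BB − V_BE)/(R_B + (β+1)R_E) = (2.5 − 0.7)/(330 + 81×0.1) = 0.00532 mA.
I_C = β·I_B = 80×0.00532 = 0.426 mA.
V_CE = V_CC − I_C·R_C − I_E·R_E = 6.3 − 0.426×6.8 − 0.431×0.1 = 3.36 V > V_CE(sat), so the active-region assumption holds.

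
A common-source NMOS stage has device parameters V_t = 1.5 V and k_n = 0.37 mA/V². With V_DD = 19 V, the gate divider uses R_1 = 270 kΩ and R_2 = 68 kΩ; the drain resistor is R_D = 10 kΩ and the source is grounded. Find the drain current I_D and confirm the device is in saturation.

I_D ≈ 1 mA

V_G = V_DD·R_2/(R_1+R_2) = 19×68/338 = 3.82 V. With the source grounded, V_GS = V_G = 3.82 V.
Assume saturation: I_D = (k_n/2)(V_GS − V_t)² = (0.37/2)×(3.82 − 1.5)² = 0.185×2.32² = 0.998 mA.
V_DS = V_DD − I_D·R_D = 19 − 0.998×10 = 9.02 V.
Saturation requires V_DS ≥ V_GS − V_t = 2.32 V; 9.02 ≥ 2.32 ✓.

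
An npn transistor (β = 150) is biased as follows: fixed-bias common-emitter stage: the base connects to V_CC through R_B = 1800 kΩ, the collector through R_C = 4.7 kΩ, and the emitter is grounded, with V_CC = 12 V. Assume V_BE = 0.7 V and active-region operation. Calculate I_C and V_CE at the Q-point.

I_C ≈ 0.94 mA, V_CE ≈ 7.6 V

Base loop: V_CC = I_B·R_B + V_BE, so I_B = (12 − 0.7)/1800 kΩ = 0.00628 mA.
In the active region I_C = β·I_B = 150 × 0.00628 = 0.942 mA.
Collector loop: V_CE = V_CC − I_C·R_C = 12 − 0.942×4.7 = 7.57 V.
Since V_CE = 7.57 V > V_CE(sat) ≈ 0.2 V, the transistor is in the active region as assumed.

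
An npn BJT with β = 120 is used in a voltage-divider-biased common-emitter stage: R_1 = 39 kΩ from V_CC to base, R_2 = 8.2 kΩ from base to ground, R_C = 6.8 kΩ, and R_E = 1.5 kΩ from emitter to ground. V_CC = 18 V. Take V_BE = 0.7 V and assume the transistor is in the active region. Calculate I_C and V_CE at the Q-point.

Thevenize the base divider: V_Th = V_CC·R_2/(R_1+R_2) = 18×8.2/47.2 = 3.13 V, R_Th = R_1‖R_2 = 6.78 kΩ.
Base-emitter loop: V_Th = I_B·R_Th + V_BE + (β+1)I_B·R_E, so I_B = (3.13 − 0.7) / (6.78 + 121×1.5) = 0.0129 mA.
I_C = β·I_B = 120×0.0129 = 1.55 mA, and I_E = (β+1)I_B = 1.56 mA.
V_CE = V_CC − I_C·R_C − I_E·R_E = 18 − 1.55×6.8 − 1.56×1.5 = 5.14 V.
V_CE = 5.14 V > 0.2 V confirms active-region operation.

I_C ≈ 1.5 mA, V_CE ≈ 5.1 V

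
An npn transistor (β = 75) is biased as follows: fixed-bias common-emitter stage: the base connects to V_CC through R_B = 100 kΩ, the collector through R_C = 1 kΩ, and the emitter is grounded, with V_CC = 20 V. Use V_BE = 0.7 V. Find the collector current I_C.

Base loop: V_CC = I_B·R_B + V_BE, so I_B = (20 − 0.7)/100 kΩ = 0.193 mA.
In the active region I_C = β·I_B = 75 × 0.193 = 14.5 mA.
Collector loop: V_CE = V_CC − I_C·R_C = 20 − 14.5×1 = 5.53 V.
Since V_CE = 5.53 V > V_CE(sat) ≈ 0.2 V, the transistor is in the active region as assumed.

I_C ≈ 14 mA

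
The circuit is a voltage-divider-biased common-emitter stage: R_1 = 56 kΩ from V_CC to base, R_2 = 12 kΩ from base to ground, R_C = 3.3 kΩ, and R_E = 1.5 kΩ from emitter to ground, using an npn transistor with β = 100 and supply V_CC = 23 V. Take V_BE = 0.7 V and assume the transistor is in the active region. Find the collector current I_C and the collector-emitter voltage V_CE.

I_C ≈ 2.1 mA, V_CE ≈ 13 V

Thevenize the base divider: V_Th = V_CC·R_2/(R_1+R_2) = 23×12/68 = 4.06 V, R_Th = R_1‖R_2 = 9.88 kΩ.
Base-emitter loop: V_Th = I_B·R_Th + V_BE + (β+1)I_B·R_E, so I_B = (4.06 − 0.7) / (9.88 + 101×1.5) = 0.0208 mA.
I_C = β·I_B = 100×0.0208 = 2.08 mA, and I_E = (β+1)I_B = 2.1 mA.
V_CE = V_CC − I_C·R_C − I_E·R_E = 23 − 2.08×3.3 − 2.1×1.5 = 13 V.
V_CE = 13 V > 0.2 V confirms active-region operation.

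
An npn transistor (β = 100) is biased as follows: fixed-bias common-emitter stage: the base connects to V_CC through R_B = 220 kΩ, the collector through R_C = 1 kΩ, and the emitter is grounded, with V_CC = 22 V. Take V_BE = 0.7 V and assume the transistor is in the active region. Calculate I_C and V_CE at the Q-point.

I_C ≈ 9.7 mA, V_CE ≈ 12 V

Base loop: V_CC = I_B·R_B + V_BE, so I_B = (22 − 0.7)/220 kΩ = 0.0968 mA.
In the active region I_C = β·I_B = 100 × 0.0968 = 9.68 mA.
Collector loop: V_CE = V_CC − I_C·R_C = 22 − 9.68×1 = 12.3 V.
Since V_CE = 12.3 V > V_CE(sat) ≈ 0.2 V, the transistor is in the active region as assumed.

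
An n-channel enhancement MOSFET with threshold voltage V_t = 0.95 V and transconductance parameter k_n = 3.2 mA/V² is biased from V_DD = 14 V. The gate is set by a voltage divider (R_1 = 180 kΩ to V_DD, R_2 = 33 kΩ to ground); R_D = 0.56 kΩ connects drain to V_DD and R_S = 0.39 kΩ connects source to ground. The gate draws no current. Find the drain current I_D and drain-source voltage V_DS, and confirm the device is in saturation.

I_D ≈ 1 mA, V_DS ≈ 13 V

V_G = V_DD·R_2/(R_1+R_2) = 14×33/213 = 2.17 V.
Assume saturation: I_D = (k_n/2)(V_GS − V_t)² with V_GS = V_G − I_D·R_S = 2.17 − 0.39·I_D.
Substituting gives 0.243·I_D² − 2.52·I_D + 2.38 = 0, with roots I_D = 1.05 or 9.31 mA.
The root I_D = 9.31 mA gives V_GS = -1.46 V ≤ V_t, so take I_D = 1.05 mA.
Then V_GS = 1.76 V and V_DS = V_DD − I_D(R_D+R_S) = 14 − 1.05×0.95 = 13 V.
Saturation requires V_DS ≥ V_GS − V_t = 0.81 V; 13 ≥ 0.81 ✓.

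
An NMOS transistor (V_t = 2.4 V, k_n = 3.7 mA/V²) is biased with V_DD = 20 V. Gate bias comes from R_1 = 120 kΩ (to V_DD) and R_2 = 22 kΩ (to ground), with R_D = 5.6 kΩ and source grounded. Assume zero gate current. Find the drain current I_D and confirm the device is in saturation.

V_G = V_DD·R_2/(R_1+R_2) = 20×22/142 = 3.1 V. With the source grounded, V_GS = V_G = 3.1 V.
Assume saturation: I_D = (k_n/2)(V_GS − V_t)² = (3.7/2)×(3.1 − 2.4)² = 1.85×0.699² = 0.903 mA.
V_DS = V_DD − I_D·R_D = 20 − 0.903×5.6 = 14.9 V.
Saturation requires V_DS ≥ V_GS − V_t = 0.699 V; 14.9 ≥ 0.699 ✓.

I_D ≈ 0.9 mA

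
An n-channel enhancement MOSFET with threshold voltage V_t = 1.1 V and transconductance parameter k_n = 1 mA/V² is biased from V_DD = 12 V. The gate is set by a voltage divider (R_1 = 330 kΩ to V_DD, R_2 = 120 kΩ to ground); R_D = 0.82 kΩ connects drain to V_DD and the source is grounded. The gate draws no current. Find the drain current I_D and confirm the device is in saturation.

V_G = V_DD·R_2/(R_1+R_2) = 12×120/450 = 3.2 V. With the source grounded, V_GS = V_G = 3.2 V.
Assume saturation: I_D = (k_n/2)(V_GS − V_t)² = (1/2)×(3.2 − 1.1)² = 0.5×2.1² = 2.21 mA.
V_DS = V_DD − I_D·R_D = 12 − 2.21×0.82 = 10.2 V.
Saturation requires V_DS ≥ V_GS − V_t = 2.1 V; 10.2 ≥ 2.1 ✓.

I_D ≈ 2.2 mA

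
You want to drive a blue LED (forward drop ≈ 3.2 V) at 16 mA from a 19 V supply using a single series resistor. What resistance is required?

The resistor drops V_S − V_D = 19 − 3.2 = 15.8 V at 16 mA.
R = 15.8 V / 16 mA = 0.988 kΩ.

R ≈ 0.99 kΩ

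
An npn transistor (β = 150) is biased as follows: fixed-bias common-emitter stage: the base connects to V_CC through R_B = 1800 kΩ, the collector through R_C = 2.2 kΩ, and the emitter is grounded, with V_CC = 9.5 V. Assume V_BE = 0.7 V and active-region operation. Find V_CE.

V_CE ≈ 7.9 V

Base loop: V_CC = I_B·R_B + V_BE, so I_B = (9.5 − 0.7)/1800 kΩ = 0.00489 mA.
In the active region I_C = β·I_B = 150 × 0.00489 = 0.733 mA.
Collector loop: V_CE = V_CC − I_C·R_C = 9.5 − 0.733×2.2 = 7.89 V.
Since V_CE = 7.89 V > V_CE(sat) ≈ 0.2 V, the transistor is in the active region as assumed.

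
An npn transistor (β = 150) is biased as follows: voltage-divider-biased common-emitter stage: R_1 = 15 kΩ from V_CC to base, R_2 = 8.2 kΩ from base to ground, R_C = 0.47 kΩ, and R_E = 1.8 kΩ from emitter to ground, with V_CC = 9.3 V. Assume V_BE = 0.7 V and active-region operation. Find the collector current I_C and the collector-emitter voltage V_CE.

Thevenize the base divider: V_Th = V_CC·R_2/(R_1+R_2) = 9.3×8.2/23.2 = 3.29 V, R_Th = R_1‖R_2 = 5.3 kΩ.
Base-emitter loop: V_Th = I_B·R_Th + V_BE + (β+1)I_B·R_E, so I_B = (3.29 − 0.7) / (5.3 + 151×1.8) = 0.00934 mA.
I_C = β·I_B = 150×0.00934 = 1.4 mA, and I_E = (β+1)I_B = 1.41 mA.
V_CE = V_CC − I_C·R_C − I_E·R_E = 9.3 − 1.4×0.47 − 1.41×1.8 = 6.1 V.
V_CE = 6.1 V > 0.2 V confirms active-region operation.

I_C ≈ 1.4 mA, V_CE ≈ 6.1 V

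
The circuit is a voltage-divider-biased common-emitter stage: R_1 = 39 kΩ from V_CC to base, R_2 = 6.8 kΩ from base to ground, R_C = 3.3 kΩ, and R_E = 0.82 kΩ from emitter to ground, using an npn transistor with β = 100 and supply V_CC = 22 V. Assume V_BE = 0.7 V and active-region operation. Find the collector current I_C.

Thevenize the base divider: V_Th = V_CC·R_2/(R_1+R_2) = 22×6.8/45.8 = 3.27 V, R_Th = R_1‖R_2 = 5.79 kΩ.
Base-emitter loop: V_Th = I_B·R_Th + V_BE + (β+1)I_B·R_E, so I_B = (3.27 − 0.7) / (5.79 + 101×0.82) = 0.029 mA.
I_C = β·I_B = 100×0.029 = 2.9 mA, and I_E = (β+1)I_B = 2.93 mA.
V_CE = V_CC − I_C·R_C − I_E·R_E = 22 − 2.9×3.3 − 2.93×0.82 = 10 V.
V_CE = 10 V > 0.2 V confirms active-region operation.

I_C ≈ 2.9 mA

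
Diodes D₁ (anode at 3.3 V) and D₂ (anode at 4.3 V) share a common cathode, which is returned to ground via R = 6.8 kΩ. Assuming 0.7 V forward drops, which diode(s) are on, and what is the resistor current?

Only D₂ conducts; I_R ≈ 0.53 mA

Assume both conduct. Then node N would need to be at both 3.3−0.7 = 2.6 V and 4.3−0.7 = 3.6 V, which is impossible.
Assume only D₂ conducts: V_N = 4.3 − 0.7 = 3.6 V, so I_R = 3.6/6.8 = 0.529 mA.
Check D₁: its anode-to-cathode voltage is 3.3 − 3.6 = -0.3 V < 0.7 V, so it is off. The assumption is consistent.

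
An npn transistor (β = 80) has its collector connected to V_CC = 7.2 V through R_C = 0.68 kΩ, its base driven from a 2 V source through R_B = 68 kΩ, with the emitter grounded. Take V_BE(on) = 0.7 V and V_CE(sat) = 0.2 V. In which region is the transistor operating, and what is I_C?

active; I_C ≈ 1.5 mA

Assume active. Base-emitter loop: I_B = (V_BB − V_BE)/R_B = (2 − 0.7)/68 = 0.0191 mA.
I_C = β·I_B = 80×0.0191 = 1.53 mA.
V_CE = V_CC − I_C·R_C = 7.2 − 1.53×0.68 = 6.16 V > V_CE(sat), so the active-region assumption holds.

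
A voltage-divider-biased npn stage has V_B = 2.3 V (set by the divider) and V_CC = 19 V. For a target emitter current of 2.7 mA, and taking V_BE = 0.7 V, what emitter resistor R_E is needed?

V_E = V_B − V_BE = 2.3 − 0.7 = 1.6 V.
R_E = V_E / I_E = 1.6 / 2.7 = 0.593 kΩ.

R_E ≈ 0.59 kΩ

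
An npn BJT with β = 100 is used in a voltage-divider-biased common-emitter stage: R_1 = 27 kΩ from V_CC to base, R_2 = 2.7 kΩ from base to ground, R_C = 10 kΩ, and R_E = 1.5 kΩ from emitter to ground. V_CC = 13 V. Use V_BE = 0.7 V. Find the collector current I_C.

I_C ≈ 0.31 mA

Thevenize the base divider: V_Th = V_CC·R_2/(R_1+R_2) = 13×2.7/29.7 = 1.18 V, R_Th = R_1‖R_2 = 2.45 kΩ.
Base-emitter loop: V_Th = I_B·R_Th + V_BE + (β+1)I_B·R_E, so I_B = (1.18 − 0.7) / (2.45 + 101×1.5) = 0.00313 mA.
I_C = β·I_B = 100×0.00313 = 0.313 mA, and I_E = (β+1)I_B = 0.316 mA.
V_CE = V_CC − I_C·R_C − I_E·R_E = 13 − 0.313×10 − 0.316×1.5 = 9.4 V.
V_CE = 9.4 V > 0.2 V confirms active-region operation.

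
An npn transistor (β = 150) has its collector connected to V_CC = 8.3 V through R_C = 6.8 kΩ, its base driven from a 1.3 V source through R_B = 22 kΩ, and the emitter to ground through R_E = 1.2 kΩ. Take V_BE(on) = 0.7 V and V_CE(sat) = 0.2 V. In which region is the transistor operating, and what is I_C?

active; I_C ≈ 0.44 mA

Assume active. Base-emitter loop: I_B = (V_BB − V_BE)/(R_B + (β+1)R_E) = (1.3 − 0.7)/(22 + 151×1.2) = 0.00295 mA.
I_C = β·I_B = 150×0.00295 = 0.443 mA.
V_CE = V_CC − I_C·R_C − I_E·R_E = 8.3 − 0.443×6.8 − 0.446×1.2 = 4.75 V > V_CE(sat), so the active-region assumption holds.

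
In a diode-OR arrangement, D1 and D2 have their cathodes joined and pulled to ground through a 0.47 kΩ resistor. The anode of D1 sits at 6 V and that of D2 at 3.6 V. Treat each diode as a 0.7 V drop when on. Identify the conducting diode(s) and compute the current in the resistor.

Only D1 conducts; I_R ≈ 11 mA

Assume both conduct. Then node N would need to be at both 6−0.7 = 5.3 V and 3.6−0.7 = 2.9 V, which is impossible.
Assume only D1 conducts: V_N = 6 − 0.7 = 5.3 V, so I_R = 5.3/0.47 = 11.3 mA.
Check D2: its anode-to-cathode voltage is 3.6 − 5.3 = -1.7 V < 0.7 V, so it is off. The assumption is consistent.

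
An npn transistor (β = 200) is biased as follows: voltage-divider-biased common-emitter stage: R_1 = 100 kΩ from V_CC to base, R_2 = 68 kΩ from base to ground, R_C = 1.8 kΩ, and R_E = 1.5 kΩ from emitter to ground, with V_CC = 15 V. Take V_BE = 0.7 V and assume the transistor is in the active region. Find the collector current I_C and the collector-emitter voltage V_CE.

I_C ≈ 3.1 mA, V_CE ≈ 4.6 V

Thevenize the base divider: V_Th = V_CC·R_2/(R_1+R_2) = 15×68/168 = 6.07 V, R_Th = R_1‖R_2 = 40.5 kΩ.
Base-emitter loop: V_Th = I_B·R_Th + V_BE + (β+1)I_B·R_E, so I_B = (6.07 − 0.7) / (40.5 + 201×1.5) = 0.0157 mA.
I_C = β·I_B = 200×0.0157 = 3.14 mA, and I_E = (β+1)I_B = 3.16 mA.
V_CE = V_CC − I_C·R_C − I_E·R_E = 15 − 3.14×1.8 − 3.16×1.5 = 4.61 V.
V_CE = 4.61 V > 0.2 V confirms active-region operation.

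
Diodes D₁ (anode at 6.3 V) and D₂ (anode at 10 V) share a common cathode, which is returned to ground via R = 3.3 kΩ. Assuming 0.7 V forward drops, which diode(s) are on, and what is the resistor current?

Only D₂ conducts; I_R ≈ 2.8 mA

Assume both conduct. Then node N would need to be at both 6.3−0.7 = 5.6 V and 10−0.7 = 9.3 V, which is impossible.
Assume only D₂ conducts: V_N = 10 − 0.7 = 9.3 V, so I_R = 9.3/3.3 = 2.82 mA.
Check D₁: its anode-to-cathode voltage is 6.3 − 9.3 = -3 V < 0.7 V, so it is off. The assumption is consistent.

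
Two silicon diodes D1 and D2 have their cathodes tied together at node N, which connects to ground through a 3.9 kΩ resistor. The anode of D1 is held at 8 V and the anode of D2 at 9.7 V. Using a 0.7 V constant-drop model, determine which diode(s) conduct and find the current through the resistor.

Assume both conduct. Then node N would need to be at both 8−0.7 = 7.3 V and 9.7−0.7 = 9 V, which is impossible.
Assume only D2 conducts: V_N = 9.7 − 0.7 = 9 V, so I_R = 9/3.9 = 2.31 mA.
Check D1: its anode-to-cathode voltage is 8 − 9 = -1 V < 0.7 V, so it is off. The assumption is consistent.

Only D2 conducts; I_R ≈ 2.3 mA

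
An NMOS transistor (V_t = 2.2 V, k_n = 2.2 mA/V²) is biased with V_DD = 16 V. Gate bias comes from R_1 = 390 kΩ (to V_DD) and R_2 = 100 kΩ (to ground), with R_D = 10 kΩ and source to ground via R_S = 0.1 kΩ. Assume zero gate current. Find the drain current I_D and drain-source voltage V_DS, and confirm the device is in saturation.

V_G = V_DD·R_2/(R_1+R_2) = 16×100/490 = 3.27 V.
Assume saturation: I_D = (k_n/2)(V_GS − V_t)² with V_GS = V_G − I_D·R_S = 3.27 − 0.1·I_D.
Substituting gives 0.011·I_D² − 1.23·I_D + 1.25 = 0, with roots I_D = 1.02 or 111 mA.
The root I_D = 111 mA gives V_GS = -7.85 V ≤ V_t, so take I_D = 1.02 mA.
Then V_GS = 3.16 V and V_DS = V_DD − I_D(R_D+R_S) = 16 − 1.02×10.1 = 5.69 V.
Saturation requires V_DS ≥ V_GS − V_t = 0.963 V; 5.69 ≥ 0.963 ✓.

I_D ≈ 1 mA, V_DS ≈ 5.7 V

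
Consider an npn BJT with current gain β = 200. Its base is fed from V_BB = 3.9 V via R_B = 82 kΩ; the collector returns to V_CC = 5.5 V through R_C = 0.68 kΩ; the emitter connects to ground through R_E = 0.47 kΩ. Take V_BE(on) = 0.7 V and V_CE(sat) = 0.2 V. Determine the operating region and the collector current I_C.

active; I_C ≈ 3.6 mA

Assume active. Base-emitter loop: I_B = (V_BB − V_BE)/(R_B + (β+1)R_E) = (3.9 − 0.7)/(82 + 201×0.47) = 0.0181 mA.
I_C = β·I_B = 200×0.0181 = 3.63 mA.
V_CE = V_CC − I_C·R_C − I_E·R_E = 5.5 − 3.63×0.68 − 3.64×0.47 = 1.32 V > V_CE(sat), so the active-region assumption holds.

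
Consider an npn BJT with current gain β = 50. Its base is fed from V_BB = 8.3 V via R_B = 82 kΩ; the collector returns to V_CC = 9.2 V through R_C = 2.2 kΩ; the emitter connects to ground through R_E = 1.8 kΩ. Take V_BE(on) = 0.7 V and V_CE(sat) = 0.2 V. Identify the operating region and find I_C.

active; I_C ≈ 2.2 mA

Assume active. Base-emitter loop: I_B = (V_BB − V_BE)/(R_B + (β+1)R_E) = (8.3 − 0.7)/(82 + 51×1.8) = 0.0437 mA.
I_C = β·I_B = 50×0.0437 = 2.19 mA.
V_CE = V_CC − I_C·R_C − I_E·R_E = 9.2 − 2.19×2.2 − 2.23×1.8 = 0.376 V > V_CE(sat), so the active-region assumption holds.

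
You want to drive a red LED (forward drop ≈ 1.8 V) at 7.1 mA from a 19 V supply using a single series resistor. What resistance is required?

The resistor drops V_S − V_D = 19 − 1.8 = 17.2 V at 7.1 mA.
R = 17.2 V / 7.1 mA = 2.42 kΩ.

R ≈ 2.4 kΩ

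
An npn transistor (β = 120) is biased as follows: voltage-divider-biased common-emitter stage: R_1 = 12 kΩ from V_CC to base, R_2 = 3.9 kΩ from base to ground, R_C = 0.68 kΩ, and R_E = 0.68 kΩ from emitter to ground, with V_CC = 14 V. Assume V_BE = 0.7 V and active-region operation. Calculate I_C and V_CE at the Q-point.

Thevenize the base divider: V_Th = V_CC·R_2/(R_1+R_2) = 14×3.9/15.9 = 3.43 V, R_Th = R_1‖R_2 = 2.94 kΩ.
Base-emitter loop: V_Th = I_B·R_Th + V_BE + (β+1)I_B·R_E, so I_B = (3.43 − 0.7) / (2.94 + 121×0.68) = 0.0321 mA.
I_C = β·I_B = 120×0.0321 = 3.85 mA, and I_E = (β+1)I_B = 3.88 mA.
V_CE = V_CC − I_C·R_C − I_E·R_E = 14 − 3.85×0.68 − 3.88×0.68 = 8.74 V.
V_CE = 8.74 V > 0.2 V confirms active-region operation.

I_C ≈ 3.8 mA, V_CE ≈ 8.7 V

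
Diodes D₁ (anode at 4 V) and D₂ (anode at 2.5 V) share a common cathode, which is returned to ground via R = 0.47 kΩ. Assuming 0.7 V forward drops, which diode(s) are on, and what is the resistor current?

Assume both conduct. Then node N would need to be at both 4−0.7 = 3.3 V and 2.5−0.7 = 1.8 V, which is impossible.
Assume only D₁ conducts: V_N = 4 − 0.7 = 3.3 V, so I_R = 3.3/0.47 = 7.02 mA.
Check D₂: its anode-to-cathode voltage is 2.5 − 3.3 = -0.8 V < 0.7 V, so it is off. The assumption is consistent.

Only D₁ conducts; I_R ≈ 7 mA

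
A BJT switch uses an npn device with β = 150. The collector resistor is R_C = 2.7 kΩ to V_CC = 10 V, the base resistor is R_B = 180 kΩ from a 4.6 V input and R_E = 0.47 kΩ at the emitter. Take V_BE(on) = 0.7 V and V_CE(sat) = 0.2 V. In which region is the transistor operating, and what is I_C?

active; I_C ≈ 2.3 mA

Assume active. Base-emitter loop: I_B = (V_BB − V_BE)/(R_B + (β+1)R_E) = (4.6 − 0.7)/(180 + 151×0.47) = 0.0155 mA.
I_C = β·I_B = 150×0.0155 = 2.33 mA.
V_CE = V_CC − I_C·R_C − I_E·R_E = 10 − 2.33×2.7 − 2.35×0.47 = 2.6 V > V_CE(sat), so the active-region assumption holds.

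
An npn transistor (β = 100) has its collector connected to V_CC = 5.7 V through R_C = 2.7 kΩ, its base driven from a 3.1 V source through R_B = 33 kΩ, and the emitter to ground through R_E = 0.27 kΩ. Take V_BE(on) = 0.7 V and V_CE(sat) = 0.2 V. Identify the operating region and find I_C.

saturation; I_C ≈ 1.8 mA

Assume active: I_B = (3.1 − 0.7)/(33 + 101×0.27) = 0.0398 mA, I_C = β·I_B = 3.98 mA.
Then V_CE = 5.7 − 3.98×2.7 − 4.02×0.27 = -6.14 V < 0.2 V — the active assumption fails.
Re-solve with V_CE = 0.2 V. KCL at the emitter: V_E/R_E = (V_BB−0.7−V_E)/R_B + (V_CC−0.2−V_E)/R_C, giving V_E = 0.514 V.
I_C = (V_CC − 0.2 − V_E)/R_C = (5.5 − 0.514)/2.7 = 1.85 mA.
Check: I_B = (2.4 − 0.514)/33 = 0.0572 mA, and β·I_B = 5.72 mA > I_C, confirming saturation.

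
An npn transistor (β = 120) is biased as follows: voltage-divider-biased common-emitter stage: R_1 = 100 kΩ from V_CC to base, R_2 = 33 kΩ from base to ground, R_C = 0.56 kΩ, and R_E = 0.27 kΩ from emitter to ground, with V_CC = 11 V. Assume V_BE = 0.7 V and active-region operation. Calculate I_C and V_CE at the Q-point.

Thevenize the base divider: V_Th = V_CC·R_2/(R_1+R_2) = 11×33/133 = 2.73 V, R_Th = R_1‖R_2 = 24.8 kΩ.
Base-emitter loop: V_Th = I_B·R_Th + V_BE + (β+1)I_B·R_E, so I_B = (2.73 − 0.7) / (24.8 + 121×0.27) = 0.0353 mA.
I_C = β·I_B = 120×0.0353 = 4.24 mA, and I_E = (β+1)I_B = 4.27 mA.
V_CE = V_CC − I_C·R_C − I_E·R_E = 11 − 4.24×0.56 − 4.27×0.27 = 7.47 V.
V_CE = 7.47 V > 0.2 V confirms active-region operation.

I_C ≈ 4.2 mA, V_CE ≈ 7.5 V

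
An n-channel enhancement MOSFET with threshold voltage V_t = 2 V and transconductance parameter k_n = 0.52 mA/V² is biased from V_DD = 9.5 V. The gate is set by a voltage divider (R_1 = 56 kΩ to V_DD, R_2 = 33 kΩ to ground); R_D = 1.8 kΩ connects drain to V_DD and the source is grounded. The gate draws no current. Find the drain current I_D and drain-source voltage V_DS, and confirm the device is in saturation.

I_D ≈ 0.6 mA, V_DS ≈ 8.4 V

V_G = V_DD·R_2/(R_1+R_2) = 9.5×33/89 = 3.52 V. With the source grounded, V_GS = V_G = 3.52 V.
Assume saturation: I_D = (k_n/2)(V_GS − V_t)² = (0.52/2)×(3.52 − 2)² = 0.26×1.52² = 0.603 mA.
V_DS = V_DD − I_D·R_D = 9.5 − 0.603×1.8 = 8.42 V.
Saturation requires V_DS ≥ V_GS − V_t = 1.52 V; 8.42 ≥ 1.52 ✓.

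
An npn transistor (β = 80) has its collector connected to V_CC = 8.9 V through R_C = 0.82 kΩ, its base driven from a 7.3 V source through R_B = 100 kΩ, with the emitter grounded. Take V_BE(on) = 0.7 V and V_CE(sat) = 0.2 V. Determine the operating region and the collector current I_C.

active; I_C ≈ 5.3 mA

Assume active. Base-emitter loop: I_B = (V_BB − V_BE)/R_B = (7.3 − 0.7)/100 = 0.066 mA.
I_C = β·I_B = 80×0.066 = 5.28 mA.
V_CE = V_CC − I_C·R_C = 8.9 − 5.28×0.82 = 4.57 V > V_CE(sat), so the active-region assumption holds.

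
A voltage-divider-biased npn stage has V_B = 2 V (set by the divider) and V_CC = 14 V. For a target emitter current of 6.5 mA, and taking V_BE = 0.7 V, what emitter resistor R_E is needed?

R_E ≈ 0.2 kΩ

V_E = V_B − V_BE = 2 − 0.7 = 1.3 V.
R_E = V_E / I_E = 1.3 / 6.5 = 0.2 kΩ.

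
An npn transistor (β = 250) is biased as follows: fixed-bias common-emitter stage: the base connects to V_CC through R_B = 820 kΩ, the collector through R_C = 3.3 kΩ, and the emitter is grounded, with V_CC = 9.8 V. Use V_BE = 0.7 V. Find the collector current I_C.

Base loop: V_CC = I_B·R_B + V_BE, so I_B = (9.8 − 0.7)/820 kΩ = 0.0111 mA.
In the active region I_C = β·I_B = 250 × 0.0111 = 2.77 mA.
Collector loop: V_CE = V_CC − I_C·R_C = 9.8 − 2.77×3.3 = 0.645 V.
Since V_CE = 0.645 V > V_CE(sat) ≈ 0.2 V, the transistor is in the active region as assumed.

I_C ≈ 2.8 mA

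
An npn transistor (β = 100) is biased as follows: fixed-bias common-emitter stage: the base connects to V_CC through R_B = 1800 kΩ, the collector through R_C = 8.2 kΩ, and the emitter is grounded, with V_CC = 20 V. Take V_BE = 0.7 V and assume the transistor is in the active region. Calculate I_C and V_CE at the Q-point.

Base loop: V_CC = I_B·R_B + V_BE, so I_B = (20 − 0.7)/1800 kΩ = 0.0107 mA.
In the active region I_C = β·I_B = 100 × 0.0107 = 1.07 mA.
Collector loop: V_CE = V_CC − I_C·R_C = 20 − 1.07×8.2 = 11.2 V.
Since V_CE = 11.2 V > V_CE(sat) ≈ 0.2 V, the transistor is in the active region as assumed.

I_C ≈ 1.1 mA, V_CE ≈ 11 V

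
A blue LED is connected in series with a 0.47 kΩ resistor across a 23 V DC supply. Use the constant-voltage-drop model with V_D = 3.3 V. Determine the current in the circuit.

I ≈ 42 mA

KVL around the loop: 23 = V_D + I·R = 3.3 + I × 0.47 kΩ.
So I = (23 − 3.3) / 0.47 kΩ = 19.7 / 0.47 = 41.9 mA.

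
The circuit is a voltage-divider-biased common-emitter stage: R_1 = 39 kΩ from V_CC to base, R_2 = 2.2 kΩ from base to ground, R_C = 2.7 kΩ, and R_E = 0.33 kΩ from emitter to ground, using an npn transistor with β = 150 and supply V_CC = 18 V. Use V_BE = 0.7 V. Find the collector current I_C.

I_C ≈ 0.75 mA

Thevenize the base divider: V_Th = V_CC·R_2/(R_1+R_2) = 18×2.2/41.2 = 0.961 V, R_Th = R_1‖R_2 = 2.08 kΩ.
Base-emitter loop: V_Th = I_B·R_Th + V_BE + (β+1)I_B·R_E, so I_B = (0.961 − 0.7) / (2.08 + 151×0.33) = 0.00503 mA.
I_C = β·I_B = 150×0.00503 = 0.755 mA, and I_E = (β+1)I_B = 0.76 mA.
V_CE = V_CC − I_C·R_C − I_E·R_E = 18 − 0.755×2.7 − 0.76×0.33 = 15.7 V.
V_CE = 15.7 V > 0.2 V confirms active-region operation.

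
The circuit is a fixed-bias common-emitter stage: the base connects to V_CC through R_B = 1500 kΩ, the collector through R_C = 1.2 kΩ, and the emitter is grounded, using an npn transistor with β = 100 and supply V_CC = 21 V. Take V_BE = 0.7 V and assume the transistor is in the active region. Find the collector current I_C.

Base loop: V_CC = I_B·R_B + V_BE, so I_B = (21 − 0.7)/1500 kΩ = 0.0135 mA.
In the active region I_C = β·I_B = 100 × 0.0135 = 1.35 mA.
Collector loop: V_CE = V_CC − I_C·R_C = 21 − 1.35×1.2 = 19.4 V.
Since V_CE = 19.4 V > V_CE(sat) ≈ 0.2 V, the transistor is in the active region as assumed.

I_C ≈ 1.4 mA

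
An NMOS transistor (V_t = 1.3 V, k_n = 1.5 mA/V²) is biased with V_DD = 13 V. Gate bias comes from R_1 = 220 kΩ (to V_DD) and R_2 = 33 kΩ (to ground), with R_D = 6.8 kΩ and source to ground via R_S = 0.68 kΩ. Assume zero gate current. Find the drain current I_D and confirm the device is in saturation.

I_D ≈ 0.085 mA

V_G = V_DD·R_2/(R_1+R_2) = 13×33/253 = 1.7 V.
Assume saturation: I_D = (k_n/2)(V_GS − V_t)² with V_GS = V_G − I_D·R_S = 1.7 − 0.68·I_D.
Substituting gives 0.347·I_D² − 1.4·I_D + 0.117 = 0, with roots I_D = 0.0855 or 3.96 mA.
The root I_D = 3.96 mA gives V_GS = -0.998 V ≤ V_t, so take I_D = 0.0855 mA.
Then V_GS = 1.64 V and V_DS = V_DD − I_D(R_D+R_S) = 13 − 0.0855×7.48 = 12.4 V.
Saturation requires V_DS ≥ V_GS − V_t = 0.338 V; 12.4 ≥ 0.338 ✓.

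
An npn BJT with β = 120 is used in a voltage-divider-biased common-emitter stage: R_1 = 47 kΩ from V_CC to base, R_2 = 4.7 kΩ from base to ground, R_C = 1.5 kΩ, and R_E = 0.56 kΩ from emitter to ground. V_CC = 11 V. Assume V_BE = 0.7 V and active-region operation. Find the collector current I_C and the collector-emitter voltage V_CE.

Thevenize the base divider: V_Th = V_CC·R_2/(R_1+R_2) = 11×4.7/51.7 = 1 V, R_Th = R_1‖R_2 = 4.27 kΩ.
Base-emitter loop: V_Th = I_B·R_Th + V_BE + (β+1)I_B·R_E, so I_B = (1 − 0.7) / (4.27 + 121×0.56) = 0.00416 mA.
I_C = β·I_B = 120×0.00416 = 0.5 mA, and I_E = (β+1)I_B = 0.504 mA.
V_CE = V_CC − I_C·R_C − I_E·R_E = 11 − 0.5×1.5 − 0.504×0.56 = 9.97 V.
V_CE = 9.97 V > 0.2 V confirms active-region operation.

I_C ≈ 0.5 mA, V_CE ≈ 10 V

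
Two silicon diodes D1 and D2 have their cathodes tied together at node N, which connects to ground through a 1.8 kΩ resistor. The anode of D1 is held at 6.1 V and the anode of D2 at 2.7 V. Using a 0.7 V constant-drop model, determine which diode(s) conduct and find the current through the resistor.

Only D1 conducts; I_R ≈ 3 mA

Assume both conduct. Then node N would need to be at both 6.1−0.7 = 5.4 V and 2.7−0.7 = 2 V, which is impossible.
Assume only D1 conducts: V_N = 6.1 − 0.7 = 5.4 V, so I_R = 5.4/1.8 = 3 mA.
Check D2: its anode-to-cathode voltage is 2.7 − 5.4 = -2.7 V < 0.7 V, so it is off. The assumption is consistent.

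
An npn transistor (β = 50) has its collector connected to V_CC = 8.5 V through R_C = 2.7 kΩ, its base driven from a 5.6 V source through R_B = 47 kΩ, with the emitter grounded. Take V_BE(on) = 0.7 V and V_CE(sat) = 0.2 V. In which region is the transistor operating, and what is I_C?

saturation; I_C ≈ 3.1 mA

Assume active: I_B = (5.6 − 0.7)/47 = 0.104 mA, giving I_C = β·I_B = 5.21 mA.
But then V_CE = 8.5 − 5.21×2.7 = -5.57 V < V_CE(sat) = 0.2 V — impossible in the active region.
So the transistor is saturated. With V_CE = 0.2 V, I_C = (V_CC − 0.2)/R_C = 8.3/2.7 = 3.07 mA.
Check: β·I_B = 5.21 mA > I_C = 3.07 mA, confirming saturation.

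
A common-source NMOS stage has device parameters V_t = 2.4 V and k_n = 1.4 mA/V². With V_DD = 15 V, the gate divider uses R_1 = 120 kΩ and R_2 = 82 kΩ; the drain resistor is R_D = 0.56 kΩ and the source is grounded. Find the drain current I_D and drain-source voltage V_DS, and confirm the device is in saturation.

I_D ≈ 9.5 mA, V_DS ≈ 9.7 V

V_G = V_DD·R_2/(R_1+R_2) = 15×82/202 = 6.09 V. With the source grounded, V_GS = V_G = 6.09 V.
Assume saturation: I_D = (k_n/2)(V_GS − V_t)² = (1.4/2)×(6.09 − 2.4)² = 0.7×3.69² = 9.53 mA.
V_DS = V_DD − I_D·R_D = 15 − 9.53×0.56 = 9.67 V.
Saturation requires V_DS ≥ V_GS − V_t = 3.69 V; 9.67 ≥ 3.69 ✓.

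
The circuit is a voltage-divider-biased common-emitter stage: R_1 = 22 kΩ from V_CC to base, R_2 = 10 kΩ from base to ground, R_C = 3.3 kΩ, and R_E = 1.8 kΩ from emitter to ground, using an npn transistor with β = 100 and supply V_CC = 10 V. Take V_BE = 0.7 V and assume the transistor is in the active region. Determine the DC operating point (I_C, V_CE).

Thevenize the base divider: V_Th = V_CC·R_2/(R_1+R_2) = 10×10/32 = 3.12 V, R_Th = R_1‖R_2 = 6.88 kΩ.
Base-emitter loop: V_Th = I_B·R_Th + V_BE + (β+1)I_B·R_E, so I_B = (3.12 − 0.7) / (6.88 + 101×1.8) = 0.0129 mA.
I_C = β·I_B = 100×0.0129 = 1.29 mA, and I_E = (β+1)I_B = 1.3 mA.
V_CE = V_CC − I_C·R_C − I_E·R_E = 10 − 1.29×3.3 − 1.3×1.8 = 3.42 V.
V_CE = 3.42 V > 0.2 V confirms active-region operation.

I_C ≈ 1.3 mA, V_CE ≈ 3.4 V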